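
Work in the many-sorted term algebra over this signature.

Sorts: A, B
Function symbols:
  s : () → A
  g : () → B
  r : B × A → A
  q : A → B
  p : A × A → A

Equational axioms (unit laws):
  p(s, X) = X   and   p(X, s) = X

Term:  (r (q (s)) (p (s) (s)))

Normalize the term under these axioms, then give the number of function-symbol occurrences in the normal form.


1. (r (q (s)) (p (s) (s)))  →  (r (q (s)) (s))
normal form: (r (q (s)) (s))

size = 4


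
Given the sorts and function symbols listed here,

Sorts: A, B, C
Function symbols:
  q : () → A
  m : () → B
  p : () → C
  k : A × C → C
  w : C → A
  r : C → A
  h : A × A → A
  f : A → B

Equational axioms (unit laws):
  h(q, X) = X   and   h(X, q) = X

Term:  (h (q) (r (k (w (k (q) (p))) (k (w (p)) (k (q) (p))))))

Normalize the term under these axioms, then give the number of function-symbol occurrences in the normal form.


size = 12

1. (h (q) (r (k (w (k (q) (p))) (k (w (p)) (k (q) (p))))))  →  (r (k (w (k (q) (p))) (k (w (p)) (k (q) (p)))))
normal form: (r (k (w (k (q) (p))) (k (w (p)) (k (q) (p)))))


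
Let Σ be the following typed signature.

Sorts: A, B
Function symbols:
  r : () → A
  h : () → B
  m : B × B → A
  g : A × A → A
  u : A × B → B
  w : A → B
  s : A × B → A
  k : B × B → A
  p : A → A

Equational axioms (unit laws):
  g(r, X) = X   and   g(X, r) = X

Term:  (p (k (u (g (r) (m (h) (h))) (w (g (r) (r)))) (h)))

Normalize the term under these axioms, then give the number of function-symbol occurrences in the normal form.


1. (p (k (u (g (r) (m (h) (h))) (w (g (r) (r)))) (h)))  →  (p (k (u (m (h) (h)) (w (g (r) (r)))) (h)))
2. (p (k (u (m (h) (h)) (w (g (r) (r)))) (h)))  →  (p (k (u (m (h) (h)) (w (r))) (h)))
normal form: (p (k (u (m (h) (h)) (w (r))) (h)))

size = 9


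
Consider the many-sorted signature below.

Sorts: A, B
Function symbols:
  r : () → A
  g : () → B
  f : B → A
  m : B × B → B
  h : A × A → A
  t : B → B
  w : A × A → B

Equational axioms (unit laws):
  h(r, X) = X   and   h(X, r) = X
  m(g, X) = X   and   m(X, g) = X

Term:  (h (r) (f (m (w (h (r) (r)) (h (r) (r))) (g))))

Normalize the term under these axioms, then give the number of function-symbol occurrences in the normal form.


1. (h (r) (f (m (w (h (r) (r)) (h (r) (r))) (g))))  →  (f (m (w (h (r) (r)) (h (r) (r))) (g)))
2. (f (m (w (h (r) (r)) (h (r) (r))) (g)))  →  (f (w (h (r) (r)) (h (r) (r))))
3. (f (w (h (r) (r)) (h (r) (r))))  →  (f (w (r) (h (r) (r))))
4. (f (w (r) (h (r) (r))))  →  (f (w (r) (r)))
normal form: (f (w (r) (r)))

size = 4


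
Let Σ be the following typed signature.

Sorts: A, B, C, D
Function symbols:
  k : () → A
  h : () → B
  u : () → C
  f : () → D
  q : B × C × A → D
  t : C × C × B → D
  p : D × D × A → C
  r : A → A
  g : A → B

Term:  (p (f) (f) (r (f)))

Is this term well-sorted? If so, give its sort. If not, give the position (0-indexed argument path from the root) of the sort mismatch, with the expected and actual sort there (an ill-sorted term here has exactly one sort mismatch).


  (f) : D
  (f) : D
    (f) : D
  (r (f)) : ✗ arg 0 at [2, 0] has sort D, expected A

ill-sorted at position [2, 0]: expected A, got D


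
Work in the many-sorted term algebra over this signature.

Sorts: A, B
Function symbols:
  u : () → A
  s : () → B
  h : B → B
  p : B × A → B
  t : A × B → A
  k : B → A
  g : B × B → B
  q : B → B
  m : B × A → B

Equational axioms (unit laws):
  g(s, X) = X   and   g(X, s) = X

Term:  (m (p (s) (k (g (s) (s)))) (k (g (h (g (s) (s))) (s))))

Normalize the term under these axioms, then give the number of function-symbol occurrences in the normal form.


size = 8

1. (m (p (s) (k (g (s) (s)))) (k (g (h (g (s) (s))) (s))))  →  (m (p (s) (k (s))) (k (g (h (g (s) (s))) (s))))
2. (m (p (s) (k (s))) (k (g (h (g (s) (s))) (s))))  →  (m (p (s) (k (s))) (k (h (g (s) (s)))))
3. (m (p (s) (k (s))) (k (h (g (s) (s)))))  →  (m (p (s) (k (s))) (k (h (s))))
normal form: (m (p (s) (k (s))) (k (h (s))))


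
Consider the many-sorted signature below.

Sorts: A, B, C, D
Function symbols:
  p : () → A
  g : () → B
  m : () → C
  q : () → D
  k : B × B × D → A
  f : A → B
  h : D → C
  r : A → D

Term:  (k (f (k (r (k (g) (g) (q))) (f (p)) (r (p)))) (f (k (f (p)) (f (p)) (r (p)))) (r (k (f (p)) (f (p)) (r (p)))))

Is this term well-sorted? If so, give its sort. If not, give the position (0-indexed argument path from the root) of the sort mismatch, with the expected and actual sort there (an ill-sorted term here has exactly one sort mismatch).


ill-sorted at position [0, 0, 0]: expected B, got D

          (g) : B
          (g) : B
          (q) : D
        (k (g) (g) (q)) : A
      (r (k (g) (g) (q))) : D
        (p) : A
      (f (p)) : B
        (p) : A
      (r (p)) : D
    (k (r (k (g) (g) (q))) (f (p)) (r (p))) : ✗ arg 0 at [0, 0, 0] has sort D, expected B
        (p) : A
      (f (p)) : B
        (p) : A
      (f (p)) : B
        (p) : A
      (r (p)) : D
    (k (f (p)) (f (p)) (r (p))) : A
  (f (k (f (p)) (f (p)) (r (p)))) : B
        (p) : A
      (f (p)) : B
        (p) : A
      (f (p)) : B
        (p) : A
      (r (p)) : D
    (k (f (p)) (f (p)) (r (p))) : A
  (r (k (f (p)) (f (p)) (r (p)))) : D


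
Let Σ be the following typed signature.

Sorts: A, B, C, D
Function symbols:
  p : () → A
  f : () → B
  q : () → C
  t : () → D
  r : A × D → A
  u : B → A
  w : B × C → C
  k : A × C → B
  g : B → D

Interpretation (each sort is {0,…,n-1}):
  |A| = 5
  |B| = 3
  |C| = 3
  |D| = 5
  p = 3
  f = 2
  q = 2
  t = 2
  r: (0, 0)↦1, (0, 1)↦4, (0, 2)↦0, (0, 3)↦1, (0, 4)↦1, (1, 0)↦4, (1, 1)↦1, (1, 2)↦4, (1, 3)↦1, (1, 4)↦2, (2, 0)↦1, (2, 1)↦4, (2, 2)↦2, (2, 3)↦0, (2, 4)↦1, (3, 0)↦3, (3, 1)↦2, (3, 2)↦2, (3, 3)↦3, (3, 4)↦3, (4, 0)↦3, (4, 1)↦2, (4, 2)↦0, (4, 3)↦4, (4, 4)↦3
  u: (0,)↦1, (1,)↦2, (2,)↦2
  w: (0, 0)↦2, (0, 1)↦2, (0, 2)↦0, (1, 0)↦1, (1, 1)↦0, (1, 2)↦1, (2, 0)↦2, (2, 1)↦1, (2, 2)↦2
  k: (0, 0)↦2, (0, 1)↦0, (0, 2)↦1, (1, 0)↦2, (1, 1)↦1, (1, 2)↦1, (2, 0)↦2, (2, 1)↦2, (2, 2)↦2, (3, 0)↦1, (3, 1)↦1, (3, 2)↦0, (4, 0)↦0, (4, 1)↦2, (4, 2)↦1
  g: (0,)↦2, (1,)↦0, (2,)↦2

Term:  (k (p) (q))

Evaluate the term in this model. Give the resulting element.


  p = 3
  q = 2
  (k (p) (q)) = k(3, 2) = 0

value = 0


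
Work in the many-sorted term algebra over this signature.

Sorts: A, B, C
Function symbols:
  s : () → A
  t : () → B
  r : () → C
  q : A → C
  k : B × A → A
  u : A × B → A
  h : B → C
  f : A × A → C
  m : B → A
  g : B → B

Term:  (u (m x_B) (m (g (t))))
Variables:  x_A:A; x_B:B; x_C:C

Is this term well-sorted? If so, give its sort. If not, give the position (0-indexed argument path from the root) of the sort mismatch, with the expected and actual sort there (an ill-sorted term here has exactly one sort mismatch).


ill-sorted at position [1]: expected B, got A

    x_B : B
  (m x_B) : A
      (t) : B
    (g (t)) : B
  (m (g (t))) : A
(u (m x_B) (m (g (t)))) : ✗ arg 1 at [1] has sort A, expected B


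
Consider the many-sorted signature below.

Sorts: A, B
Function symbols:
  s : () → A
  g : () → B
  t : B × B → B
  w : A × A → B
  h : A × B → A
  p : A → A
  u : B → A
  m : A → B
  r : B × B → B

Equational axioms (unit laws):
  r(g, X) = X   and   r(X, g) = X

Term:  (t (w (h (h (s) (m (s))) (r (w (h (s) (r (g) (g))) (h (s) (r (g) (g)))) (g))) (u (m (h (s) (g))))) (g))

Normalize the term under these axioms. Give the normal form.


normal form = (t (w (h (h (s) (m (s))) (w (h (s) (g)) (h (s) (g)))) (u (m (h (s) (g))))) (g))

1. (t (w (h (h (s) (m (s))) (r (w (h (s) (r (g) (g))) (h (s) (r (g) (g)))) (g))) (u (m (h (s) (g))))) (g))  →  (t (w (h (h (s) (m (s))) (w (h (s) (r (g) (g))) (h (s) (r (g) (g))))) (u (m (h (s) (g))))) (g))
2. (t (w (h (h (s) (m (s))) (w (h (s) (r (g) (g))) (h (s) (r (g) (g))))) (u (m (h (s) (g))))) (g))  →  (t (w (h (h (s) (m (s))) (w (h (s) (g)) (h (s) (r (g) (g))))) (u (m (h (s) (g))))) (g))
3. (t (w (h (h (s) (m (s))) (w (h (s) (g)) (h (s) (r (g) (g))))) (u (m (h (s) (g))))) (g))  →  (t (w (h (h (s) (m (s))) (w (h (s) (g)) (h (s) (g)))) (u (m (h (s) (g))))) (g))


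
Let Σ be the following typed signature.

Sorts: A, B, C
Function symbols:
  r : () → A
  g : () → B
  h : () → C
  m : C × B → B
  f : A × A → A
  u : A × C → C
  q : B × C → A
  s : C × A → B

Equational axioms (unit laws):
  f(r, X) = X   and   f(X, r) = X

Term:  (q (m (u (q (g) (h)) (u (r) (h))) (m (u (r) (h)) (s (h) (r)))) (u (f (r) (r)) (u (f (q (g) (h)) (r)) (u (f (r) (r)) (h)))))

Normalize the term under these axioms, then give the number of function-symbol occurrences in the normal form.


size = 25

1. (q (m (u (q (g) (h)) (u (r) (h))) (m (u (r) (h)) (s (h) (r)))) (u (f (r) (r)) (u (f (q (g) (h)) (r)) (u (f (r) (r)) (h)))))  →  (q (m (u (q (g) (h)) (u (r) (h))) (m (u (r) (h)) (s (h) (r)))) (u (r) (u (f (q (g) (h)) (r)) (u (f (r) (r)) (h)))))
2. (q (m (u (q (g) (h)) (u (r) (h))) (m (u (r) (h)) (s (h) (r)))) (u (r) (u (f (q (g) (h)) (r)) (u (f (r) (r)) (h)))))  →  (q (m (u (q (g) (h)) (u (r) (h))) (m (u (r) (h)) (s (h) (r)))) (u (r) (u (q (g) (h)) (u (f (r) (r)) (h)))))
3. (q (m (u (q (g) (h)) (u (r) (h))) (m (u (r) (h)) (s (h) (r)))) (u (r) (u (q (g) (h)) (u (f (r) (r)) (h)))))  →  (q (m (u (q (g) (h)) (u (r) (h))) (m (u (r) (h)) (s (h) (r)))) (u (r) (u (q (g) (h)) (u (r) (h)))))
normal form: (q (m (u (q (g) (h)) (u (r) (h))) (m (u (r) (h)) (s (h) (r)))) (u (r) (u (q (g) (h)) (u (r) (h)))))


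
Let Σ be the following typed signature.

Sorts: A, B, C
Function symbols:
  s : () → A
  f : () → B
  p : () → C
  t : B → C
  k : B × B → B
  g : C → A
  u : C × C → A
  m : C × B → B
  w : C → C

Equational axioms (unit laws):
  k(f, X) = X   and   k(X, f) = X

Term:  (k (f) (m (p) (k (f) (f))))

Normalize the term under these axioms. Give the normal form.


1. (k (f) (m (p) (k (f) (f))))  →  (m (p) (k (f) (f)))
2. (m (p) (k (f) (f)))  →  (m (p) (f))

normal form = (m (p) (f))


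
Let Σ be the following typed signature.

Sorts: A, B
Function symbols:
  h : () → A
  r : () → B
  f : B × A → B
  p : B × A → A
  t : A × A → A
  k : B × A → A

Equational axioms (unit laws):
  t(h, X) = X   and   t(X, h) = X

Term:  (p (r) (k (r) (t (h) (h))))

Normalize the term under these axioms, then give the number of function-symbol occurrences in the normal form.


1. (p (r) (k (r) (t (h) (h))))  →  (p (r) (k (r) (h)))
normal form: (p (r) (k (r) (h)))

size = 5


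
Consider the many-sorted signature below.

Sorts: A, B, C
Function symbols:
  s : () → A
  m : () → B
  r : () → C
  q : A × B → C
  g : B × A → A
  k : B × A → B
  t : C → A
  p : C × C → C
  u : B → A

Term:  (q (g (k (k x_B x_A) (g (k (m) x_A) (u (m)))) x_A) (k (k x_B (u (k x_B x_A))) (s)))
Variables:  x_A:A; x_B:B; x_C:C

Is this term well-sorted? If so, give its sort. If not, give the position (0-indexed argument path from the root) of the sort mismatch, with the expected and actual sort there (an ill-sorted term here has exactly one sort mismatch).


well-sorted; sort = C

        x_B : B
        x_A : A
      (k x_B x_A) : B
          (m) : B
          x_A : A
        (k (m) x_A) : B
          (m) : B
        (u (m)) : A
      (g (k (m) x_A) (u (m))) : A
    (k (k x_B x_A) (g (k (m) x_A) (u (m)))) : B
    x_A : A
  (g (k (k x_B x_A) (g (k (m) x_A) (u (m)))) x_A) : A
      x_B : B
          x_B : B
          x_A : A
        (k x_B x_A) : B
      (u (k x_B x_A)) : A
    (k x_B (u (k x_B x_A))) : B
    (s) : A
  (k (k x_B (u (k x_B x_A))) (s)) : B
(q (g (k (k x_B x_A) (g (k (m) x_A) (u (m)))) x_A) (k (k x_B (u (k x_B x_A))) (s))) : C


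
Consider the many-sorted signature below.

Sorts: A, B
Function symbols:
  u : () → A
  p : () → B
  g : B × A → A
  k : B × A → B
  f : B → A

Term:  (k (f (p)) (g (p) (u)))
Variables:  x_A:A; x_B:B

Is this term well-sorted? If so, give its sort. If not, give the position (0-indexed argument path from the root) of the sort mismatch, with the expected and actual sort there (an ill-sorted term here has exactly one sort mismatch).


    (p) : B
  (f (p)) : A
    (p) : B
    (u) : A
  (g (p) (u)) : A
(k (f (p)) (g (p) (u))) : ✗ arg 0 at [0] has sort A, expected B

ill-sorted at position [0]: expected B, got A


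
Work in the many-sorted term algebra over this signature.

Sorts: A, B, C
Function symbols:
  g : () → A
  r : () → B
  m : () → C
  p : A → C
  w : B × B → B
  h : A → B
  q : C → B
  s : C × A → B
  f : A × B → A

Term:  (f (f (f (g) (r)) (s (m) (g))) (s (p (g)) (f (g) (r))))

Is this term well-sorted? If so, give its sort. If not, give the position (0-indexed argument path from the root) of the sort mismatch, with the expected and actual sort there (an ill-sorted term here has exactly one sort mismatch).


well-sorted; sort = A

      (g) : A
      (r) : B
    (f (g) (r)) : A
      (m) : C
      (g) : A
    (s (m) (g)) : B
  (f (f (g) (r)) (s (m) (g))) : A
      (g) : A
    (p (g)) : C
      (g) : A
      (r) : B
    (f (g) (r)) : A
  (s (p (g)) (f (g) (r))) : B
(f (f (f (g) (r)) (s (m) (g))) (s (p (g)) (f (g) (r)))) : A


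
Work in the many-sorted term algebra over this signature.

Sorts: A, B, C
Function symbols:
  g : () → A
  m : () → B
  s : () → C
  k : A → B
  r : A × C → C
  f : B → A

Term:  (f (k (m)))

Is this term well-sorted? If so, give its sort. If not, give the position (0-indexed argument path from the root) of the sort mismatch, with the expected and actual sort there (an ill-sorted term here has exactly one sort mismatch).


    (m) : B
  (k (m)) : ✗ arg 0 at [0, 0] has sort B, expected A

ill-sorted at position [0, 0]: expected A, got B


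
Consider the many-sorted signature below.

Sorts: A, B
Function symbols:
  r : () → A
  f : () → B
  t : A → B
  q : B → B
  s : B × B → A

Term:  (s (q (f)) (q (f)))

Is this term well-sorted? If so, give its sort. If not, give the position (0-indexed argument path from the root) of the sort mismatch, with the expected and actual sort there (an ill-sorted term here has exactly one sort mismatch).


well-sorted; sort = A

    (f) : B
  (q (f)) : B
    (f) : B
  (q (f)) : B
(s (q (f)) (q (f))) : A


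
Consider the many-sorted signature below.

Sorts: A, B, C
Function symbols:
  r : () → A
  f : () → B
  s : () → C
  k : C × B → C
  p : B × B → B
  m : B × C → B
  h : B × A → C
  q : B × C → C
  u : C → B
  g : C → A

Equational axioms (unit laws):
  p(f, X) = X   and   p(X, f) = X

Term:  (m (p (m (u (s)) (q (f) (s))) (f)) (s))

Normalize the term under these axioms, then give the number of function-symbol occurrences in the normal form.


size = 8

1. (m (p (m (u (s)) (q (f) (s))) (f)) (s))  →  (m (m (u (s)) (q (f) (s))) (s))
normal form: (m (m (u (s)) (q (f) (s))) (s))


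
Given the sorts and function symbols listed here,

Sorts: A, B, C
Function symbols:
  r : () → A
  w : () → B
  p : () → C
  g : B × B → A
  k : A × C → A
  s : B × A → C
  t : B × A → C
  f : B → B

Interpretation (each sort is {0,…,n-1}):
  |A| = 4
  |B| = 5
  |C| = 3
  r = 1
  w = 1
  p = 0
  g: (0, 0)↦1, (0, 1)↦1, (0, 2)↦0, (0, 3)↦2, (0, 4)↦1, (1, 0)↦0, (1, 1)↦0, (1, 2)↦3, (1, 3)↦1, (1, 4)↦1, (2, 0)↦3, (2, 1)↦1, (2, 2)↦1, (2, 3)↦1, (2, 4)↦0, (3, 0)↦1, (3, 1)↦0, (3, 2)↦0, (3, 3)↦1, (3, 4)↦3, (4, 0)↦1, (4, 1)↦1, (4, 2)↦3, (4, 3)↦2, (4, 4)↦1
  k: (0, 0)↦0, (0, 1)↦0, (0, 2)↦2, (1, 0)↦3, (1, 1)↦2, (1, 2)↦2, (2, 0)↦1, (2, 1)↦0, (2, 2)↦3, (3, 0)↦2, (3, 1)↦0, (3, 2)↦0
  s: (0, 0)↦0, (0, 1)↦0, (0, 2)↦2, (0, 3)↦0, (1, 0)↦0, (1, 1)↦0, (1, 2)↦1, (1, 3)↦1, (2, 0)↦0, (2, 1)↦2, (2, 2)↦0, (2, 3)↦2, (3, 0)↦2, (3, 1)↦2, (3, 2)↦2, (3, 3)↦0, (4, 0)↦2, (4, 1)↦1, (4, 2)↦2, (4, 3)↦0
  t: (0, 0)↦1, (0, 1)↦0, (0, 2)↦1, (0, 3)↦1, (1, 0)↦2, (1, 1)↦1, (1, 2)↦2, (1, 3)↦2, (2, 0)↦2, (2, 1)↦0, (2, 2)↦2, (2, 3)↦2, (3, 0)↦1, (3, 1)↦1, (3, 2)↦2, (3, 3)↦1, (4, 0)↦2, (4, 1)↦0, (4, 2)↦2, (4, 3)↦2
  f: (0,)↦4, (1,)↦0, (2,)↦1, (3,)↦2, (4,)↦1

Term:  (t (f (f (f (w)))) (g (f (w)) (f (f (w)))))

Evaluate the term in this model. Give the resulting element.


value = 1

  w = 1
  (f (w)) = f(1,) = 0
  (f (f (w))) = f(0,) = 4
  (f (f (f (w)))) = f(4,) = 1
  w = 1
  (f (w)) = f(1,) = 0
  w = 1
  (f (w)) = f(1,) = 0
  (f (f (w))) = f(0,) = 4
  (g (f (w)) (f (f (w)))) = g(0, 4) = 1
  (t (f (f (f (w)))) (g (f (w)) (f (f (w))))) = t(1, 1) = 1


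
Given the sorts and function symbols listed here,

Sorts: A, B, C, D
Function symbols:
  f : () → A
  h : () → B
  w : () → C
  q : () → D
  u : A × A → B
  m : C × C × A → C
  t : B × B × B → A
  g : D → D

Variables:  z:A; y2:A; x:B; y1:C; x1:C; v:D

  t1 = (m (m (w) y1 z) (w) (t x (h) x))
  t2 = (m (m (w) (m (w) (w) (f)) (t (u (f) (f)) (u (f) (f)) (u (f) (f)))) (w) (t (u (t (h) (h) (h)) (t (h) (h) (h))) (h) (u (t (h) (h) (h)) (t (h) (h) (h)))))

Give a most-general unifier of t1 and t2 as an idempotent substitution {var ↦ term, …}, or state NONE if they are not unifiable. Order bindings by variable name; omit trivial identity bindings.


{x ↦ (u (t (h) (h) (h)) (t (h) (h) (h))), y1 ↦ (m (w) (w) (f)), z ↦ (t (u (f) (f)) (u (f) (f)) (u (f) (f)))}


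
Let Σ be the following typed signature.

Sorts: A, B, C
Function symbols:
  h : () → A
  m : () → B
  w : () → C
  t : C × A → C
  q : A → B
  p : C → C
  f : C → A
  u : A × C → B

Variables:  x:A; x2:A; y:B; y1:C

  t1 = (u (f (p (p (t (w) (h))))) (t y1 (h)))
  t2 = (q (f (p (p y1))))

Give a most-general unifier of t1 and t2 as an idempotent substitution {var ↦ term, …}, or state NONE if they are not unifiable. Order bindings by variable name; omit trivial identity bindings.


head clash or occurs-check failure — not unifiable

NONE (not unifiable)


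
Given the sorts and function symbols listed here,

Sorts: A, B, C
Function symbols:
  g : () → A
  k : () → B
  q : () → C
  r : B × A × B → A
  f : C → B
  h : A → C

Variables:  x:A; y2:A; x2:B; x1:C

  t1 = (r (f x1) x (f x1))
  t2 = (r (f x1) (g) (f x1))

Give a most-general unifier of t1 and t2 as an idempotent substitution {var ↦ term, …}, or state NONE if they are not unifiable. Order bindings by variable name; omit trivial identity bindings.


{x ↦ (g)}


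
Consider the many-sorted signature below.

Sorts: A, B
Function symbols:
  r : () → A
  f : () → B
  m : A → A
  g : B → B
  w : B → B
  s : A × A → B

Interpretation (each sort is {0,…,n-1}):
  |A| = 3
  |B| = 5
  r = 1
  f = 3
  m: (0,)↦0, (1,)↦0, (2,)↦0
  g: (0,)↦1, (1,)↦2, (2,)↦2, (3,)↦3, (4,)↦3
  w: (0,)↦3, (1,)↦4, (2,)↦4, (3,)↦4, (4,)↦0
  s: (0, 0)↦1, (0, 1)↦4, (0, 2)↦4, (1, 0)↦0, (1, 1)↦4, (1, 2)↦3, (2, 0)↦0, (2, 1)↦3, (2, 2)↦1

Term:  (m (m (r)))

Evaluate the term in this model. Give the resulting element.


  r = 1
  (m (r)) = m(1,) = 0
  (m (m (r))) = m(0,) = 0

value = 0


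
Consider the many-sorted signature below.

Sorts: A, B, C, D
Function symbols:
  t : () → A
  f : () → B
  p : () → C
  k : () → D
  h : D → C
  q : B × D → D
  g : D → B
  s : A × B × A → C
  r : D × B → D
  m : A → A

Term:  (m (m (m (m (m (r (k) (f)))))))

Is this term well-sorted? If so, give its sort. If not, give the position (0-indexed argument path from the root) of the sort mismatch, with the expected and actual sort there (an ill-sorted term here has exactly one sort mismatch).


ill-sorted at position [0, 0, 0, 0, 0]: expected A, got D

            (k) : D
            (f) : B
          (r (k) (f)) : D
        (m (r (k) (f))) : ✗ arg 0 at [0, 0, 0, 0, 0] has sort D, expected A


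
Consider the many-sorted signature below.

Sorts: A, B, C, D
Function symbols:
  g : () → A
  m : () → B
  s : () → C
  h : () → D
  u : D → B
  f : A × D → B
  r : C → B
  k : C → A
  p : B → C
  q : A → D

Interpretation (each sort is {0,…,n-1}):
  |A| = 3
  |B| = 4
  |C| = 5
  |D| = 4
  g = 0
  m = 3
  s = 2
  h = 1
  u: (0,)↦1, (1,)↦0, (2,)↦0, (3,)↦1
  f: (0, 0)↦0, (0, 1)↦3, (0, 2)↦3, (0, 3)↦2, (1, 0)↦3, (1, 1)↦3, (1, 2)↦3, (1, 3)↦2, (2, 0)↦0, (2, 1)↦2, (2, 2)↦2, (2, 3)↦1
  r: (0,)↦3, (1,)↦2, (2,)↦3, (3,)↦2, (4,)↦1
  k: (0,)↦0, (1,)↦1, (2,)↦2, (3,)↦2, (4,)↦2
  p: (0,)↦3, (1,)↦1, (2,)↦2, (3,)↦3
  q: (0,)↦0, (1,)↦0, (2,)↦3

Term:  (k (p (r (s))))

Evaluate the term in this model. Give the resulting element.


value = 2

  s = 2
  (r (s)) = r(2,) = 3
  (p (r (s))) = p(3,) = 3
  (k (p (r (s)))) = k(3,) = 2


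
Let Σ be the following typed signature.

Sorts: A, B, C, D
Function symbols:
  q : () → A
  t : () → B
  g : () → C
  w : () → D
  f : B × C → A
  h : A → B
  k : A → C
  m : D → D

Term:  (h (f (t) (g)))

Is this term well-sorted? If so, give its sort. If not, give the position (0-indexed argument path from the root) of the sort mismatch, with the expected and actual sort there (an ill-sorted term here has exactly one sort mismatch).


well-sorted; sort = B

    (t) : B
    (g) : C
  (f (t) (g)) : A
(h (f (t) (g))) : B


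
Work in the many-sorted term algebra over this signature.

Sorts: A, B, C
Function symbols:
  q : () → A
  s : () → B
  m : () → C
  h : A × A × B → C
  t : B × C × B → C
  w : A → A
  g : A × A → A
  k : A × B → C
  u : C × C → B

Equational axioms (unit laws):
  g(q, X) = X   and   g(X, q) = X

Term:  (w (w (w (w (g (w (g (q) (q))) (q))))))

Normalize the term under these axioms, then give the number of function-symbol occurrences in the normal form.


1. (w (w (w (w (g (w (g (q) (q))) (q))))))  →  (w (w (w (w (w (g (q) (q)))))))
2. (w (w (w (w (w (g (q) (q)))))))  →  (w (w (w (w (w (q))))))
normal form: (w (w (w (w (w (q))))))

size = 6


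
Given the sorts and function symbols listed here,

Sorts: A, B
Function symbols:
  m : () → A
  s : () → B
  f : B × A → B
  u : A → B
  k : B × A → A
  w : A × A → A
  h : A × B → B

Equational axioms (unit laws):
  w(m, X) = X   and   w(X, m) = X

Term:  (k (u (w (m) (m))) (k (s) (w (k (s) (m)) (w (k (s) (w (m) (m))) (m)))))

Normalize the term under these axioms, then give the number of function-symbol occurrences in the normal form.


1. (k (u (w (m) (m))) (k (s) (w (k (s) (m)) (w (k (s) (w (m) (m))) (m)))))  →  (k (u (m)) (k (s) (w (k (s) (m)) (w (k (s) (w (m) (m))) (m)))))
2. (k (u (m)) (k (s) (w (k (s) (m)) (w (k (s) (w (m) (m))) (m)))))  →  (k (u (m)) (k (s) (w (k (s) (m)) (k (s) (w (m) (m))))))
3. (k (u (m)) (k (s) (w (k (s) (m)) (k (s) (w (m) (m))))))  →  (k (u (m)) (k (s) (w (k (s) (m)) (k (s) (m)))))
normal form: (k (u (m)) (k (s) (w (k (s) (m)) (k (s) (m)))))

size = 12


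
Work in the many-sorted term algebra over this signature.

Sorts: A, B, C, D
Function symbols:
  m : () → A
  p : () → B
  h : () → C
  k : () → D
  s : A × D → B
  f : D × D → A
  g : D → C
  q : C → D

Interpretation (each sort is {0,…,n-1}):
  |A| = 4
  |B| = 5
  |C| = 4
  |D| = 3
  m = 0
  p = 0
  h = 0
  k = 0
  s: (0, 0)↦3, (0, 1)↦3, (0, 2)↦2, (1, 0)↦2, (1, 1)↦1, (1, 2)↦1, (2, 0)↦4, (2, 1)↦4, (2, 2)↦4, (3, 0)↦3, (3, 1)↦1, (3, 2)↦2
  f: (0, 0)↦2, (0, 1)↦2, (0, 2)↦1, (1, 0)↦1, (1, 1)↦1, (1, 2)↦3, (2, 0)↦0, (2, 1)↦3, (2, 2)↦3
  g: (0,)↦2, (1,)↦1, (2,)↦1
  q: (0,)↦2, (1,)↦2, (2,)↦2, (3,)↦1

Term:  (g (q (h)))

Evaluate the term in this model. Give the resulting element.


value = 1

  h = 0
  (q (h)) = q(0,) = 2
  (g (q (h))) = g(2,) = 1


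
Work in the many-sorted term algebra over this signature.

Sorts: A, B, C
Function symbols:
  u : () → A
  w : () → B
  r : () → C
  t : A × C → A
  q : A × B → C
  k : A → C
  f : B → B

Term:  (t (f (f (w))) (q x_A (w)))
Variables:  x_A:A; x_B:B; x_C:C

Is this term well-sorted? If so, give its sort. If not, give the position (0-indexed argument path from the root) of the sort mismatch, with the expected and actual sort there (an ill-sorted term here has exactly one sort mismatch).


ill-sorted at position [0]: expected A, got B

      (w) : B
    (f (w)) : B
  (f (f (w))) : B
    x_A : A
    (w) : B
  (q x_A (w)) : C
(t (f (f (w))) (q x_A (w))) : ✗ arg 0 at [0] has sort B, expected A


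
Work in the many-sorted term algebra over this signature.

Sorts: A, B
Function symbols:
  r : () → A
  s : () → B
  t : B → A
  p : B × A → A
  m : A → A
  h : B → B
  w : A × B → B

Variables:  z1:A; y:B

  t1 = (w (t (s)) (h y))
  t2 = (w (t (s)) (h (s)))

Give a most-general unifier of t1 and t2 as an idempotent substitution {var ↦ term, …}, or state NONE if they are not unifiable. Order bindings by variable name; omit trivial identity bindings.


{y ↦ (s)}


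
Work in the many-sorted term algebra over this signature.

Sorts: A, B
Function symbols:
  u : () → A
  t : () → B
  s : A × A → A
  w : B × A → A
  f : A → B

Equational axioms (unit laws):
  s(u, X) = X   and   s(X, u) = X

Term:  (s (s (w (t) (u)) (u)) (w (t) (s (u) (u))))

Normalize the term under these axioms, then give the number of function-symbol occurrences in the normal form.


1. (s (s (w (t) (u)) (u)) (w (t) (s (u) (u))))  →  (s (w (t) (u)) (w (t) (s (u) (u))))
2. (s (w (t) (u)) (w (t) (s (u) (u))))  →  (s (w (t) (u)) (w (t) (u)))
normal form: (s (w (t) (u)) (w (t) (u)))

size = 7


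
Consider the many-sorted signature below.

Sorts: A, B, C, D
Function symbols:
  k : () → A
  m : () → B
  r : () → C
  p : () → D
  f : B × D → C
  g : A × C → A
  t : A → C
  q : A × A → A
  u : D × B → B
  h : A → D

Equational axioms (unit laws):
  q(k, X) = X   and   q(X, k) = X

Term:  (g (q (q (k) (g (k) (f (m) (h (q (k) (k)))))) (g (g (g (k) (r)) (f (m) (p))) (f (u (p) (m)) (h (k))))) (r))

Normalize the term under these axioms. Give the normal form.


normal form = (g (q (g (k) (f (m) (h (k)))) (g (g (g (k) (r)) (f (m) (p))) (f (u (p) (m)) (h (k))))) (r))

1. (g (q (q (k) (g (k) (f (m) (h (q (k) (k)))))) (g (g (g (k) (r)) (f (m) (p))) (f (u (p) (m)) (h (k))))) (r))  →  (g (q (g (k) (f (m) (h (q (k) (k))))) (g (g (g (k) (r)) (f (m) (p))) (f (u (p) (m)) (h (k))))) (r))
2. (g (q (g (k) (f (m) (h (q (k) (k))))) (g (g (g (k) (r)) (f (m) (p))) (f (u (p) (m)) (h (k))))) (r))  →  (g (q (g (k) (f (m) (h (k)))) (g (g (g (k) (r)) (f (m) (p))) (f (u (p) (m)) (h (k))))) (r))


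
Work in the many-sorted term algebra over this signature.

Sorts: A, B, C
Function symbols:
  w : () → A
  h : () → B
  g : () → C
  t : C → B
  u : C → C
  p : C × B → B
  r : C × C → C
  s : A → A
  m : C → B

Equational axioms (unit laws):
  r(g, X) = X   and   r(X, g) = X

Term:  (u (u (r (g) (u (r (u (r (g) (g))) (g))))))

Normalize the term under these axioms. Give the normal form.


normal form = (u (u (u (u (g)))))

1. (u (u (r (g) (u (r (u (r (g) (g))) (g))))))  →  (u (u (u (r (u (r (g) (g))) (g)))))
2. (u (u (u (r (u (r (g) (g))) (g)))))  →  (u (u (u (u (r (g) (g))))))
3. (u (u (u (u (r (g) (g))))))  →  (u (u (u (u (g)))))


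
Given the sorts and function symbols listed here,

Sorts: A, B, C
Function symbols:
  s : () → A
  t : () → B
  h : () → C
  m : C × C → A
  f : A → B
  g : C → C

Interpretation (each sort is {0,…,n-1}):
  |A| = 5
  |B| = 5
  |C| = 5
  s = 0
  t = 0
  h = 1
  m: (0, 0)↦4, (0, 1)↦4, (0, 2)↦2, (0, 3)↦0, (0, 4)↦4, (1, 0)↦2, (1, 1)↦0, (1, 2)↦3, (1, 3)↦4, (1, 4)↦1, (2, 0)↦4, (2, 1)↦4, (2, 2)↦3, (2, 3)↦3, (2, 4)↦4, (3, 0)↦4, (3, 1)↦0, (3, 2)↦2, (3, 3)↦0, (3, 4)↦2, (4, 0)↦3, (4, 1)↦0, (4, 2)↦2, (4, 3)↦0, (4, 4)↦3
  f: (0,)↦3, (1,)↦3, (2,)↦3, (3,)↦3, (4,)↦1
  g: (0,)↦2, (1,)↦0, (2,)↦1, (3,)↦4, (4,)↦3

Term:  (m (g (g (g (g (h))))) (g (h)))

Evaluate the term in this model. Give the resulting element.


value = 4

  h = 1
  (g (h)) = g(1,) = 0
  (g (g (h))) = g(0,) = 2
  (g (g (g (h)))) = g(2,) = 1
  (g (g (g (g (h))))) = g(1,) = 0
  h = 1
  (g (h)) = g(1,) = 0
  (m (g (g (g (g (h))))) (g (h))) = m(0, 0) = 4


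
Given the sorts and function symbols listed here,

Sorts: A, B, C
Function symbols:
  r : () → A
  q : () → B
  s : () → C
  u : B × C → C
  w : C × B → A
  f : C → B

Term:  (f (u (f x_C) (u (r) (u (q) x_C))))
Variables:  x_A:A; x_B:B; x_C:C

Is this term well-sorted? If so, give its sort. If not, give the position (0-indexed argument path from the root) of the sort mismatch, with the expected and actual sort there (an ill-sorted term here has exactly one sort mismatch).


ill-sorted at position [0, 1, 0]: expected B, got A

      x_C : C
    (f x_C) : B
      (r) : A
        (q) : B
        x_C : C
      (u (q) x_C) : C
    (u (r) (u (q) x_C)) : ✗ arg 0 at [0, 1, 0] has sort A, expected B


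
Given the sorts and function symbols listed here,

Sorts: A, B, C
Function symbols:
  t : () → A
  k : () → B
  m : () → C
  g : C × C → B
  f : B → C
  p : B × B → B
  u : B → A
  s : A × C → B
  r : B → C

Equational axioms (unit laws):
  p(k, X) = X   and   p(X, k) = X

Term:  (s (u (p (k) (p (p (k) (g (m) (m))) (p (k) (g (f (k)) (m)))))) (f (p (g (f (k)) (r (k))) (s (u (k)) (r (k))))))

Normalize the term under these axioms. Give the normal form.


normal form = (s (u (p (g (m) (m)) (g (f (k)) (m)))) (f (p (g (f (k)) (r (k))) (s (u (k)) (r (k))))))

1. (s (u (p (k) (p (p (k) (g (m) (m))) (p (k) (g (f (k)) (m)))))) (f (p (g (f (k)) (r (k))) (s (u (k)) (r (k))))))  →  (s (u (p (p (k) (g (m) (m))) (p (k) (g (f (k)) (m))))) (f (p (g (f (k)) (r (k))) (s (u (k)) (r (k))))))
2. (s (u (p (p (k) (g (m) (m))) (p (k) (g (f (k)) (m))))) (f (p (g (f (k)) (r (k))) (s (u (k)) (r (k))))))  →  (s (u (p (g (m) (m)) (p (k) (g (f (k)) (m))))) (f (p (g (f (k)) (r (k))) (s (u (k)) (r (k))))))
3. (s (u (p (g (m) (m)) (p (k) (g (f (k)) (m))))) (f (p (g (f (k)) (r (k))) (s (u (k)) (r (k))))))  →  (s (u (p (g (m) (m)) (g (f (k)) (m)))) (f (p (g (f (k)) (r (k))) (s (u (k)) (r (k))))))


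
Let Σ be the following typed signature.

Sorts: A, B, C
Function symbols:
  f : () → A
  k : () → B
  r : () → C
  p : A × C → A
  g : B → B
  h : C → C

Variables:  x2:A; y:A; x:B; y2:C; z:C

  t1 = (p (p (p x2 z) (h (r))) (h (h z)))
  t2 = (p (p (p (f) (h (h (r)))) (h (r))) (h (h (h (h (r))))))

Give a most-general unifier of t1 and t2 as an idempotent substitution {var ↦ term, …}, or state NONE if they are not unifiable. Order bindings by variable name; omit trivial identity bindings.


{x2 ↦ (f), z ↦ (h (h (r)))}


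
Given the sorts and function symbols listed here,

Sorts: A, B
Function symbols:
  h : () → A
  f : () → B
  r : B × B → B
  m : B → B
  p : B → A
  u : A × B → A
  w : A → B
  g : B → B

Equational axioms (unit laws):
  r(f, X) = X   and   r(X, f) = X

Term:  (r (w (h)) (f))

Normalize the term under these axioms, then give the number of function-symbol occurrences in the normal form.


1. (r (w (h)) (f))  →  (w (h))
normal form: (w (h))

size = 2


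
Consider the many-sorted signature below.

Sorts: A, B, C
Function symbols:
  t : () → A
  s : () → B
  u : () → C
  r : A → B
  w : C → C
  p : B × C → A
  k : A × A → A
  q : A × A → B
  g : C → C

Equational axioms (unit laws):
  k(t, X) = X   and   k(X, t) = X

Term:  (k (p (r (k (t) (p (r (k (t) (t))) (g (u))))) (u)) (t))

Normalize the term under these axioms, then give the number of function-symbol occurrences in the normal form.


1. (k (p (r (k (t) (p (r (k (t) (t))) (g (u))))) (u)) (t))  →  (p (r (k (t) (p (r (k (t) (t))) (g (u))))) (u))
2. (p (r (k (t) (p (r (k (t) (t))) (g (u))))) (u))  →  (p (r (p (r (k (t) (t))) (g (u)))) (u))
3. (p (r (p (r (k (t) (t))) (g (u)))) (u))  →  (p (r (p (r (t)) (g (u)))) (u))
normal form: (p (r (p (r (t)) (g (u)))) (u))

size = 8


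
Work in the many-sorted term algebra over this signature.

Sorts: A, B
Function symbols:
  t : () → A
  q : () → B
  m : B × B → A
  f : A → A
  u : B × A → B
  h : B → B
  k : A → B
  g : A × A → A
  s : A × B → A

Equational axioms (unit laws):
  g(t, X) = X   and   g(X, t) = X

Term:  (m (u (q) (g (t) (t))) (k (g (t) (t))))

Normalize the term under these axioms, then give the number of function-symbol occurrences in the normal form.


1. (m (u (q) (g (t) (t))) (k (g (t) (t))))  →  (m (u (q) (t)) (k (g (t) (t))))
2. (m (u (q) (t)) (k (g (t) (t))))  →  (m (u (q) (t)) (k (t)))
normal form: (m (u (q) (t)) (k (t)))

size = 6


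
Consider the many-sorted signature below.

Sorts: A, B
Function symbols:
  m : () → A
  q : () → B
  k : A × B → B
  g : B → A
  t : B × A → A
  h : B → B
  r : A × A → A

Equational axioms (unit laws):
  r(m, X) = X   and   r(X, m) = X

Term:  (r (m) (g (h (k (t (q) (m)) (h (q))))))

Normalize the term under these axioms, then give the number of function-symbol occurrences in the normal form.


1. (r (m) (g (h (k (t (q) (m)) (h (q))))))  →  (g (h (k (t (q) (m)) (h (q)))))
normal form: (g (h (k (t (q) (m)) (h (q)))))

size = 8


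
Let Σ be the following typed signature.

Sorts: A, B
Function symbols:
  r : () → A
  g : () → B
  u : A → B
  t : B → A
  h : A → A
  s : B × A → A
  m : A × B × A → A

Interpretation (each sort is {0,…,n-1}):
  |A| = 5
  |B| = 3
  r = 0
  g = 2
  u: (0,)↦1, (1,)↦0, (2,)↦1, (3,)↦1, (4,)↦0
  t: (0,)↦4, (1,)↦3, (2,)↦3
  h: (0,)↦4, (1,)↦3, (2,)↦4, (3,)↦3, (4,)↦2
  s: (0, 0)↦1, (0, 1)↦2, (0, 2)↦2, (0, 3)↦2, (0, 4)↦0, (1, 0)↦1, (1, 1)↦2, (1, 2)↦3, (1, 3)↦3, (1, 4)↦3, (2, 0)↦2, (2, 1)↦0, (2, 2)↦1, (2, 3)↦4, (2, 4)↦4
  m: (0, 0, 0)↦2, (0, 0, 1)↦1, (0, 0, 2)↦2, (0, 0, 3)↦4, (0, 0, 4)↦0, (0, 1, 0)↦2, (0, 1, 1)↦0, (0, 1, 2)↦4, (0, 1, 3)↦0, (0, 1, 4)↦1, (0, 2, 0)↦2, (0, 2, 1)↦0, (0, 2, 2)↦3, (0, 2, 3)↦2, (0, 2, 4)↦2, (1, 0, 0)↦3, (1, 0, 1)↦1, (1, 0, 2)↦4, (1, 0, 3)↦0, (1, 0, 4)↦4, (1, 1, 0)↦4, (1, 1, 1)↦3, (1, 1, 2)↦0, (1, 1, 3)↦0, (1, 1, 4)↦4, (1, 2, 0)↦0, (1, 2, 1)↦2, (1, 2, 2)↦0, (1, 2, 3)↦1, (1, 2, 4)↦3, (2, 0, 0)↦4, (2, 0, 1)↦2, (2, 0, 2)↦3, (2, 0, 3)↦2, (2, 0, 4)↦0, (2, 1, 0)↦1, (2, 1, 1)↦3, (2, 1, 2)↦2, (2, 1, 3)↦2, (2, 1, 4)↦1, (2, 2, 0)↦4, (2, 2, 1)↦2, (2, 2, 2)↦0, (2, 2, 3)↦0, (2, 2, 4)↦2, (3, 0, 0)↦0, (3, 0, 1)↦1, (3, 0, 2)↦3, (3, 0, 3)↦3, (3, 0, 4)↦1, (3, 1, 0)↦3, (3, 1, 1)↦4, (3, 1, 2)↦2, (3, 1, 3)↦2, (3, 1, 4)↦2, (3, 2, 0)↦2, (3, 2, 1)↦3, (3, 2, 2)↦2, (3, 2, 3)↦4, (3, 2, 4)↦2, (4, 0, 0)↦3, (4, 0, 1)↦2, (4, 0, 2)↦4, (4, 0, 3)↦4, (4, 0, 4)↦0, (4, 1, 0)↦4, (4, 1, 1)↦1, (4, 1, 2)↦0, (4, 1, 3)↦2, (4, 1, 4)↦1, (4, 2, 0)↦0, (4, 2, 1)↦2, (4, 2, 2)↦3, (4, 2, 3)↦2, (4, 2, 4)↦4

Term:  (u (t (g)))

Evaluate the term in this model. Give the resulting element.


value = 1

  g = 2
  (t (g)) = t(2,) = 3
  (u (t (g))) = u(3,) = 1


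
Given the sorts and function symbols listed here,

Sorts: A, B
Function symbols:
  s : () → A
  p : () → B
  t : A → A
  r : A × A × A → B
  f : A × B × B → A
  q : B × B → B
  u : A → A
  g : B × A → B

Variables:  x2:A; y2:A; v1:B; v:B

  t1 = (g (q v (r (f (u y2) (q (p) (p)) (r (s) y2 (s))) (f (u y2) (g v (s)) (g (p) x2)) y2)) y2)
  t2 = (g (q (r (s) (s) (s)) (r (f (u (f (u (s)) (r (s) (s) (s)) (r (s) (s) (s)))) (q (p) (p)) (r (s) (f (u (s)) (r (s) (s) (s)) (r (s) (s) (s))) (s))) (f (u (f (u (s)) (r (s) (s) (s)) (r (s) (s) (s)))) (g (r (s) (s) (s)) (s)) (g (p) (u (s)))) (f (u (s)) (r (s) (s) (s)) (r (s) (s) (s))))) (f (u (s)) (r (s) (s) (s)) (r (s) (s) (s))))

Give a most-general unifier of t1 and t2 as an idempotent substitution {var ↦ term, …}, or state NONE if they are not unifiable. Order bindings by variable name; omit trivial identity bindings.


{v ↦ (r (s) (s) (s)), x2 ↦ (u (s)), y2 ↦ (f (u (s)) (r (s) (s) (s)) (r (s) (s) (s)))}


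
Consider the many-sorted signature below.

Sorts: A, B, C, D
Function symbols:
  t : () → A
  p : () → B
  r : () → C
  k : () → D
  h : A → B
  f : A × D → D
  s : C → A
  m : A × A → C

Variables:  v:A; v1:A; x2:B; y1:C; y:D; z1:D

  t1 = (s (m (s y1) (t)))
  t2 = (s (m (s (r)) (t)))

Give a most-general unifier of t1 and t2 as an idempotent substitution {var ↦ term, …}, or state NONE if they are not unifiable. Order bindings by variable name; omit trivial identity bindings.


{y1 ↦ (r)}


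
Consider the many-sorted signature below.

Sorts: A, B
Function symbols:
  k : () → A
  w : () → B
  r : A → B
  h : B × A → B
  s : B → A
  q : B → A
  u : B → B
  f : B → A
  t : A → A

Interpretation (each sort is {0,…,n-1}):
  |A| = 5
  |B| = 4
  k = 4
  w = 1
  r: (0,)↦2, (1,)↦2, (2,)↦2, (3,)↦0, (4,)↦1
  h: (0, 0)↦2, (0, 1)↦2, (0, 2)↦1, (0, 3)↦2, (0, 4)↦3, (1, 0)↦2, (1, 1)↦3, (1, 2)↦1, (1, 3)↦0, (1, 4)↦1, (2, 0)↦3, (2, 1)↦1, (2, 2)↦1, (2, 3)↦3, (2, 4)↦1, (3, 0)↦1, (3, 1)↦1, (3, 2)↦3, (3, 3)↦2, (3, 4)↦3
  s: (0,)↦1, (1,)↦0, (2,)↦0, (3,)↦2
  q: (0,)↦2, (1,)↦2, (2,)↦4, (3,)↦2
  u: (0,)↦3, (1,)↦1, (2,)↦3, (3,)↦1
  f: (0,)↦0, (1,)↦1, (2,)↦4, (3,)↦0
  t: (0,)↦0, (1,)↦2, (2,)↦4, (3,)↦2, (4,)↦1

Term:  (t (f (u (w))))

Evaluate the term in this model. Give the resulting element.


value = 2

  w = 1
  (u (w)) = u(1,) = 1
  (f (u (w))) = f(1,) = 1
  (t (f (u (w)))) = t(1,) = 2


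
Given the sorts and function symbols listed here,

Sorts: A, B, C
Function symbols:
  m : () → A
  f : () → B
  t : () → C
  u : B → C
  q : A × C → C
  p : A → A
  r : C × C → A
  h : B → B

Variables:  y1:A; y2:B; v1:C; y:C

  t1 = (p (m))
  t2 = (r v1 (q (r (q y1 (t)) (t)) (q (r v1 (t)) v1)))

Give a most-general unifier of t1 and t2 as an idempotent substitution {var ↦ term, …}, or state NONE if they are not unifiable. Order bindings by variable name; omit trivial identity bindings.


head clash or occurs-check failure — not unifiable

NONE (not unifiable)


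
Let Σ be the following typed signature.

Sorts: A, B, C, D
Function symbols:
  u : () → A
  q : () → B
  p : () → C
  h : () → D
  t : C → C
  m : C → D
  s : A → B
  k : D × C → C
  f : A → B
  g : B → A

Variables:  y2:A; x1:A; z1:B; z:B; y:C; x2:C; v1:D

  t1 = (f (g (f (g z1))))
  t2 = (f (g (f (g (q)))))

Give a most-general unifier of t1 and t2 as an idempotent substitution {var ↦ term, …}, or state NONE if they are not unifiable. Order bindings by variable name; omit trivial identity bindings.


{z1 ↦ (q)}


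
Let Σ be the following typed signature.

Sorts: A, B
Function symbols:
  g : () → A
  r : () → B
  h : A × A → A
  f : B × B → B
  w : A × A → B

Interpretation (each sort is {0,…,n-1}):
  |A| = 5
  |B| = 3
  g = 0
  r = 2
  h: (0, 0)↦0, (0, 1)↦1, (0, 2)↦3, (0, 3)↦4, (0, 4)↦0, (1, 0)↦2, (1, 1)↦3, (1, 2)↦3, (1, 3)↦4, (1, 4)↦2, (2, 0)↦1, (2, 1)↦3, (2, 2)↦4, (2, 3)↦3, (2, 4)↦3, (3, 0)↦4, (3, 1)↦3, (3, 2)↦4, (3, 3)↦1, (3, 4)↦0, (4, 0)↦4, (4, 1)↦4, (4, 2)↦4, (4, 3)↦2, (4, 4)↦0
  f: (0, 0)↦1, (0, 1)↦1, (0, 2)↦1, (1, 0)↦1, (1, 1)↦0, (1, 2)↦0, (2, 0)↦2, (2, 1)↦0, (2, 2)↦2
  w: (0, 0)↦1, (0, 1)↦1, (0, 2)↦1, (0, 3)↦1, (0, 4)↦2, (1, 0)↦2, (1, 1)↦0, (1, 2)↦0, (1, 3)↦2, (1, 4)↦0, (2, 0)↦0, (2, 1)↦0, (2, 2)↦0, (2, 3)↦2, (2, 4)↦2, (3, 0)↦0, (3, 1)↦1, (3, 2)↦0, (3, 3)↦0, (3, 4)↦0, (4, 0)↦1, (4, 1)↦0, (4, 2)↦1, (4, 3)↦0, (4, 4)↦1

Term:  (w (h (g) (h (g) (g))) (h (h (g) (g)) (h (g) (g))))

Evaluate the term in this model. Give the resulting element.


value = 1

  g = 0
  g = 0
  g = 0
  (h (g) (g)) = h(0, 0) = 0
  (h (g) (h (g) (g))) = h(0, 0) = 0
  g = 0
  g = 0
  (h (g) (g)) = h(0, 0) = 0
  g = 0
  g = 0
  (h (g) (g)) = h(0, 0) = 0
  (h (h (g) (g)) (h (g) (g))) = h(0, 0) = 0
  (w (h (g) (h (g) (g))) (h (h (g) (g)) (h (g) (g)))) = w(0, 0) = 1
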